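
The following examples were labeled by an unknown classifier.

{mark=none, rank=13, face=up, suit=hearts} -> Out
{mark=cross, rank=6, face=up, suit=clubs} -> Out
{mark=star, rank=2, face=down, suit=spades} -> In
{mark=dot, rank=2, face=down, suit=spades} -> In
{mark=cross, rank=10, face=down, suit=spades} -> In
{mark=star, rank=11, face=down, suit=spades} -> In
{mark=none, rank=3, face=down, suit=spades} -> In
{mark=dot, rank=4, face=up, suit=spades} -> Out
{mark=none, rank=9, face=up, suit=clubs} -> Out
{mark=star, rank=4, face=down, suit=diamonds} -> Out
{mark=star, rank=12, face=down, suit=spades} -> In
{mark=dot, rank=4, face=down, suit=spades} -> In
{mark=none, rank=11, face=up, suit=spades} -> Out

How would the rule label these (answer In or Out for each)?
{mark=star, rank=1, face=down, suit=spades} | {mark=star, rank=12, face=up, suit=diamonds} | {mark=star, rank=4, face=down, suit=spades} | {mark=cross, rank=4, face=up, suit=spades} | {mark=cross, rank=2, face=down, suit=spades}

'In' ⟺ face is down AND suit is spades.

In, Out, In, Out, In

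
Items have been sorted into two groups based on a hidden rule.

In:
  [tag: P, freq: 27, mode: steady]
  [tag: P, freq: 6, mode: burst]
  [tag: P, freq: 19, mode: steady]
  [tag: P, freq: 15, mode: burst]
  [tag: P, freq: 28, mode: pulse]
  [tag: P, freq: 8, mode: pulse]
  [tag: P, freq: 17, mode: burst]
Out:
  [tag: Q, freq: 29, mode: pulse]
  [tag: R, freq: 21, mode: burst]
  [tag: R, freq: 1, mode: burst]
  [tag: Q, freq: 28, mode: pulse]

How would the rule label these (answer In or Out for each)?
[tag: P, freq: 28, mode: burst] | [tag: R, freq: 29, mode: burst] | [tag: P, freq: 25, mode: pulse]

All 'In' examples share one property — tag is P — and every 'Out' example lacks it.
[tag: P, freq: 28, mode: burst] — tag is P, hence In.
[tag: R, freq: 29, mode: burst] — tag is R, hence Out.
[tag: P, freq: 25, mode: pulse] — tag is P, hence In.

In, Out, In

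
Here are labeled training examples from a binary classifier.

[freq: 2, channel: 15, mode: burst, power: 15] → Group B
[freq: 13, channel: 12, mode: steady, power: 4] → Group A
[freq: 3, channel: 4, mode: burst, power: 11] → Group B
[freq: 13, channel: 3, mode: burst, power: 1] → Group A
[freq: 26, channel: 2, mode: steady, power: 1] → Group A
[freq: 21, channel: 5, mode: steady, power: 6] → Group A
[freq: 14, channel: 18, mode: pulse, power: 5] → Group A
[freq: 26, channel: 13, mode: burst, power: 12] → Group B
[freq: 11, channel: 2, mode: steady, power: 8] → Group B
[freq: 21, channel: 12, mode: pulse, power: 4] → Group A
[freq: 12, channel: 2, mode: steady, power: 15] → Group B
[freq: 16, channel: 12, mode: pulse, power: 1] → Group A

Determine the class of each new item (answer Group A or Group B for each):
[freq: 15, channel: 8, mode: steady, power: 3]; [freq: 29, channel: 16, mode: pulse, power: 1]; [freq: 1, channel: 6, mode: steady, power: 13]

One predicate separates the groups cleanly: power ≤ 6.
[freq: 15, channel: 8, mode: steady, power: 3]: Group A (power = 3). [freq: 29, channel: 16, mode: pulse, power: 1]: Group A (power = 1). [freq: 1, channel: 6, mode: steady, power: 13]: Group B (power = 13).

Group A, Group A, Group B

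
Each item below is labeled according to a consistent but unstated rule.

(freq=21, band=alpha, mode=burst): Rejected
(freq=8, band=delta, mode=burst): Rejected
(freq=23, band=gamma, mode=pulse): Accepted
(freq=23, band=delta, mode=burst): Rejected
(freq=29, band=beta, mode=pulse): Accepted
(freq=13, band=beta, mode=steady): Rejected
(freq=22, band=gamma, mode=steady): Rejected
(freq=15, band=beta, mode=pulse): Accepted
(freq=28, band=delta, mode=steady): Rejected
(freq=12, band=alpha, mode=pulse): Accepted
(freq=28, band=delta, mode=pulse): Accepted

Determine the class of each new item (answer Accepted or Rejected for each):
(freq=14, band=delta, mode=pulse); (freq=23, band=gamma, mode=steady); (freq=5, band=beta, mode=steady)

Accepted, Rejected, Rejected

The pattern is that an item is 'Accepted' exactly when: mode is pulse.
(freq=14, band=delta, mode=pulse): Accepted (mode is pulse).
(freq=23, band=gamma, mode=steady): Rejected (mode is steady).
(freq=5, band=beta, mode=steady): Rejected (mode is steady).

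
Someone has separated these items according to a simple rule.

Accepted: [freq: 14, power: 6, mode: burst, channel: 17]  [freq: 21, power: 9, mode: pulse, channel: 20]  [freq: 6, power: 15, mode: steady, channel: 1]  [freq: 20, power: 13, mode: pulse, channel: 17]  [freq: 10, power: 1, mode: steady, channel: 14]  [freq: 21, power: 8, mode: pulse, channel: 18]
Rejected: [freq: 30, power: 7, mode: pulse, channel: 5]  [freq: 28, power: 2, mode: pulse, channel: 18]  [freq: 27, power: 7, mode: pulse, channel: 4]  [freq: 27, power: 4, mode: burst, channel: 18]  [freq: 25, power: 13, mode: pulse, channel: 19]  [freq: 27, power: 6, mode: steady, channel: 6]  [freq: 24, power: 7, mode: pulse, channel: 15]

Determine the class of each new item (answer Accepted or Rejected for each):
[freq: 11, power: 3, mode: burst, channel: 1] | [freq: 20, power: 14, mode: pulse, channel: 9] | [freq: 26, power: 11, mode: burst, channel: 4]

Accepted, Accepted, Rejected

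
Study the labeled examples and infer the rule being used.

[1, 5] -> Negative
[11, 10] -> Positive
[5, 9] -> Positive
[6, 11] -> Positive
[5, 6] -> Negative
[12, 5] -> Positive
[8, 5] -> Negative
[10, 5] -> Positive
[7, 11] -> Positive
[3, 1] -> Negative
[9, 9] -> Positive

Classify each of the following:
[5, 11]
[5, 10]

'Positive' ⟺ sum ≥ 14.
Positive: [5, 11], since 5+11 = 16. Positive: [5, 10], since 5+10 = 15.

Positive, Positive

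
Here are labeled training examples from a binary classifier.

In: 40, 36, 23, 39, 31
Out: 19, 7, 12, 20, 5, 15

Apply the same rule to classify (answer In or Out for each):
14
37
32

All 'In' examples share one property — at least 23 — and every 'Out' example lacks it.
14: 14 < 23 — fails the rule, so Out. 37: 37 ≥ 23 — satisfies this, so In. 32: 32 ≥ 23 — satisfies this, so In.

Out, In, In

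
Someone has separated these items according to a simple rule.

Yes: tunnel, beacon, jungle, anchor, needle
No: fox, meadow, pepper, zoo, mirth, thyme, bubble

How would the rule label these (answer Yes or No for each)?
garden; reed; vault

Yes, No, No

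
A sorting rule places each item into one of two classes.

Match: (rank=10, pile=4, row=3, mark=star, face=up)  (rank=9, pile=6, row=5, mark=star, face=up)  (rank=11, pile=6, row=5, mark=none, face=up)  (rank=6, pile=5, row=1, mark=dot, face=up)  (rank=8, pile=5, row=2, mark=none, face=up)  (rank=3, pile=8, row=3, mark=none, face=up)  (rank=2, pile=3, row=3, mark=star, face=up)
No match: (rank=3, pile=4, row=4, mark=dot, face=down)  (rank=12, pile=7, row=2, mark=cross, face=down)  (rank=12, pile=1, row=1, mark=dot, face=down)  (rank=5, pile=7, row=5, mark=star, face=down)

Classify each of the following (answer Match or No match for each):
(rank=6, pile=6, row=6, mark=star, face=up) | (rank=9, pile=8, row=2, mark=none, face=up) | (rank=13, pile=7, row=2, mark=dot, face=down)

Looking at the examples, the only property every 'Match' case has and every 'No match' case lacks is: face is up.

Match, Match, No match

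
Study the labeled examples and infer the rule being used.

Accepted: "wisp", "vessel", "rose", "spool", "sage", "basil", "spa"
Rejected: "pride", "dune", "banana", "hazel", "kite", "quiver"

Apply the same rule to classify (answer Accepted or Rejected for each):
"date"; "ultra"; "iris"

Rejected, Rejected, Accepted

'Accepted' ⟺ contains 's'.
"date" → no 's' → Rejected.
"ultra" → no 's' → Rejected.
"iris" → has 's' → Accepted.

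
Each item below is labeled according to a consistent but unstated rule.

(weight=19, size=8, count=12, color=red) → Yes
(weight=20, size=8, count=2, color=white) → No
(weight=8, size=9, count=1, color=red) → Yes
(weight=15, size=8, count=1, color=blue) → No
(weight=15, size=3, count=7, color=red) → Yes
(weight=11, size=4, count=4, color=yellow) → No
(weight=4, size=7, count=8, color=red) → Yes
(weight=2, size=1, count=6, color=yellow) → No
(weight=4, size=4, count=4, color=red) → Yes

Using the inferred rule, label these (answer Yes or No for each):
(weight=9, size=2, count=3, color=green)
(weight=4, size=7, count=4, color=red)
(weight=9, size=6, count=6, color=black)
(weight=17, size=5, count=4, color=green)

No, Yes, No, No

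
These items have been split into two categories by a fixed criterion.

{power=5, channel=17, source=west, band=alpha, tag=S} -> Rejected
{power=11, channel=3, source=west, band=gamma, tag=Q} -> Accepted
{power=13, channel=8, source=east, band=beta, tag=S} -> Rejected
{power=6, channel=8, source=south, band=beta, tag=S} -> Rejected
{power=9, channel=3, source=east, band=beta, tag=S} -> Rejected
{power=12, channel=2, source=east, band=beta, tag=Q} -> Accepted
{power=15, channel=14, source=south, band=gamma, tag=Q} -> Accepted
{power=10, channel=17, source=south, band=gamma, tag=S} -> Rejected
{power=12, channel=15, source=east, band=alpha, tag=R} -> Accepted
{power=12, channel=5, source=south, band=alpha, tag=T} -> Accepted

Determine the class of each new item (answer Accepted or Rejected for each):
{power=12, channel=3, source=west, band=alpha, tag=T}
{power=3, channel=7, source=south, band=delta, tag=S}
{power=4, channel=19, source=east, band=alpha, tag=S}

Accepted, Rejected, Rejected

The rule appears to be: tag is not S.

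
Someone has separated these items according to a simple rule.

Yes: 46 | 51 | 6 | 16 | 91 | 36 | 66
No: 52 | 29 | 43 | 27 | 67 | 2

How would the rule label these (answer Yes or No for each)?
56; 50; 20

Yes, No, No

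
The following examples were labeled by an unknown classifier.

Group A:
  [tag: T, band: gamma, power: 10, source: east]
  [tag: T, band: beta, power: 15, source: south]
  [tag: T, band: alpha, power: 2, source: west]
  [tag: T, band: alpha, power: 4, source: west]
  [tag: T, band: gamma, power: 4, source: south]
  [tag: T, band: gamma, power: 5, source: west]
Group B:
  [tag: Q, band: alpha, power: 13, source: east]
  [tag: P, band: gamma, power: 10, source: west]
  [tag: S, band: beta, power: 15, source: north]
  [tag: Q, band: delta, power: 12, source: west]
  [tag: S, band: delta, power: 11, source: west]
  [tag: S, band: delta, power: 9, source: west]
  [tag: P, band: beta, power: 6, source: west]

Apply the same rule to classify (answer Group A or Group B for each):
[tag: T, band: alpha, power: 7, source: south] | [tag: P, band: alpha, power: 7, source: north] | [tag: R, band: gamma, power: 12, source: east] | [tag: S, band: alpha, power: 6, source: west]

Group A, Group B, Group B, Group B

One predicate separates the groups cleanly: tag is T.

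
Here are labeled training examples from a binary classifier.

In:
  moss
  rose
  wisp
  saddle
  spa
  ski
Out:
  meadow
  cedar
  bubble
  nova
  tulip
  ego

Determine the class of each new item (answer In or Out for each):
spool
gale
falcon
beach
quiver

In, Out, Out, Out, Out

The common property of the 'In' items is: contains 's'. No 'Out' item has it.
spool — has 's', hence In. gale — no 's', hence Out. falcon — no 's', hence Out. beach — no 's', hence Out. quiver — no 's', hence Out.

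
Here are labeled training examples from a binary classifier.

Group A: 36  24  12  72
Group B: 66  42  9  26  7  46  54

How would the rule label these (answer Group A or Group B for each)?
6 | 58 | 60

Group B, Group B, Group A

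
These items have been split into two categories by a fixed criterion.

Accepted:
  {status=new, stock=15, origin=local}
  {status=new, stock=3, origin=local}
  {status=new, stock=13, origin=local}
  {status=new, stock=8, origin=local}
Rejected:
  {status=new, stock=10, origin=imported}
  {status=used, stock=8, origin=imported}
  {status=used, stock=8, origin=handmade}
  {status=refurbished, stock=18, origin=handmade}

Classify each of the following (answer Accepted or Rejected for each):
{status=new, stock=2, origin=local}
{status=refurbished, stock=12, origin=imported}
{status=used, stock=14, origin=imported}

Accepted, Rejected, Rejected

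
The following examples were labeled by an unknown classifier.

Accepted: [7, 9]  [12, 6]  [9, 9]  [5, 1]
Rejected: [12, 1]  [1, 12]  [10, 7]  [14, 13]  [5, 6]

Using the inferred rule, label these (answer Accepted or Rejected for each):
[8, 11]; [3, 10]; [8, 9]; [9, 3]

All 'Accepted' examples share one property — sum is even — and every 'Rejected' example lacks it.

Rejected, Rejected, Rejected, Accepted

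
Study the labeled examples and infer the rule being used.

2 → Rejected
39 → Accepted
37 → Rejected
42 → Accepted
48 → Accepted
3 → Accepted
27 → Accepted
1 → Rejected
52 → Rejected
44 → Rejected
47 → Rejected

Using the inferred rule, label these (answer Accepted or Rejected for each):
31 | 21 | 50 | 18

Rejected, Accepted, Rejected, Accepted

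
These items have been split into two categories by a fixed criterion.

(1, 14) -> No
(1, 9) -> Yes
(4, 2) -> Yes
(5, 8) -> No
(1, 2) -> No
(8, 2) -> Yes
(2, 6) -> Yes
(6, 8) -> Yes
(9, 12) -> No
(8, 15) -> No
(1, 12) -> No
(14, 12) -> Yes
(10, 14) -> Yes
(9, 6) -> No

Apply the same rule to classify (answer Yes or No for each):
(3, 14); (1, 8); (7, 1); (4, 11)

No, No, Yes, No

Looking at the examples, the only property every 'Yes' case has and every 'No' case lacks is: sum is even.
(3, 14): 3+14 = 17 — does not fit, so No. (1, 8): 1+8 = 9 — does not fit, so No. (7, 1): 7+1 = 8 — checks out, so Yes. (4, 11): 4+11 = 15 — does not fit, so No.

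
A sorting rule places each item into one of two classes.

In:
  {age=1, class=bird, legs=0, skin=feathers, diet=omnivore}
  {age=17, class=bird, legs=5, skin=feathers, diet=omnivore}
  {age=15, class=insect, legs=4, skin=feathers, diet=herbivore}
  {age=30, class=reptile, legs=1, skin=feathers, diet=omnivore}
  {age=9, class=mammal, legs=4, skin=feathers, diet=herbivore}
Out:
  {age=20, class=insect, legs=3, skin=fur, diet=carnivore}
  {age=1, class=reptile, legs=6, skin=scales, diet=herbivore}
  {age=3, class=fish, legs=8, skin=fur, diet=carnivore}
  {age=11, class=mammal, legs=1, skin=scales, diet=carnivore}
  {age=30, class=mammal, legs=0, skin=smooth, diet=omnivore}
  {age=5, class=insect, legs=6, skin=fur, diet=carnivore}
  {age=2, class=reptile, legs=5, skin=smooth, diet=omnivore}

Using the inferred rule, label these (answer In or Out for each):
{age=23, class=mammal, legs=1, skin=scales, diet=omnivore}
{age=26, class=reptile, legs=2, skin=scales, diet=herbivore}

Out, Out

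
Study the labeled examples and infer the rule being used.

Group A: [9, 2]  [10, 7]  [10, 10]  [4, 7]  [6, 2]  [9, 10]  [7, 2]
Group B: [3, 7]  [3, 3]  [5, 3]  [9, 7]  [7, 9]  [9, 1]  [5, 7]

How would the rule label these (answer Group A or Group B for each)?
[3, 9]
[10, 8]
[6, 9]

The classifier is using: product is even.
[3, 9]: 3·9 = 27 — lacks this property, so Group B.
[10, 8]: 10·8 = 80 — passes, so Group A.
[6, 9]: 6·9 = 54 — passes, so Group A.

Group B, Group A, Group A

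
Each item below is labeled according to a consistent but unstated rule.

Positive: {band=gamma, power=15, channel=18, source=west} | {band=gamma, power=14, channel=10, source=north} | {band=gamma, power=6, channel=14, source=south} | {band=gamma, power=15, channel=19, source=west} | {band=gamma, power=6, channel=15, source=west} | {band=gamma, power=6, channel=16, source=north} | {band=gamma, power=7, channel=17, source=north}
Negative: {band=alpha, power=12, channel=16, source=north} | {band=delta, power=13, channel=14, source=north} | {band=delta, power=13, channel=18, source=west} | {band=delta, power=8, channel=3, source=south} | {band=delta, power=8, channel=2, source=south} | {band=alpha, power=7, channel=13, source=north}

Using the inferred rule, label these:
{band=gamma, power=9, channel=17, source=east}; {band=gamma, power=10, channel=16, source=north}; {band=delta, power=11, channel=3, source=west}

Checking candidate rules against both groups, what survives is: band is gamma.

Positive, Positive, Negative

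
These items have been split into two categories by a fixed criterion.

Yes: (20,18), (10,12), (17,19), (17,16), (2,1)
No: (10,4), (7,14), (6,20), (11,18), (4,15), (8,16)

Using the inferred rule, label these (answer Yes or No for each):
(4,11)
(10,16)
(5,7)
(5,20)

No, No, Yes, No

Rule: |first − second| ≤ 2. This holds for each 'Yes' example and fails for each 'No' one.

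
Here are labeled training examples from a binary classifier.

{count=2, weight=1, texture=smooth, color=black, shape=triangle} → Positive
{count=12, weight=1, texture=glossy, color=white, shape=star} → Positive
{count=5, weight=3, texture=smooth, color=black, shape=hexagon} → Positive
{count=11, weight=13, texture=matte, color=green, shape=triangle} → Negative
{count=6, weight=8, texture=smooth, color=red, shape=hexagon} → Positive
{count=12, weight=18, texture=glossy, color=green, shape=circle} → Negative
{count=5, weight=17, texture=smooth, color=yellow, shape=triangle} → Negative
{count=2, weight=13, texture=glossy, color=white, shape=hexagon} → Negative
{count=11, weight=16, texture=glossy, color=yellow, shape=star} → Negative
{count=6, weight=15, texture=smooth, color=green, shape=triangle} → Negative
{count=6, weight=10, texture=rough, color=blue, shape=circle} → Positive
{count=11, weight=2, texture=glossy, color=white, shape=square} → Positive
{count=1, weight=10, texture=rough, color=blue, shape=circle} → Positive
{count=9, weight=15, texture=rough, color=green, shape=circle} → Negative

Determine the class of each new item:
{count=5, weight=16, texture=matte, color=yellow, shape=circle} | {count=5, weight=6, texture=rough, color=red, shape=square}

Negative, Positive

One predicate separates the groups cleanly: weight ≤ 10.
{count=5, weight=16, texture=matte, color=yellow, shape=circle}: weight = 16, does not pass → Negative.
{count=5, weight=6, texture=rough, color=red, shape=square}: weight = 6, passes → Positive.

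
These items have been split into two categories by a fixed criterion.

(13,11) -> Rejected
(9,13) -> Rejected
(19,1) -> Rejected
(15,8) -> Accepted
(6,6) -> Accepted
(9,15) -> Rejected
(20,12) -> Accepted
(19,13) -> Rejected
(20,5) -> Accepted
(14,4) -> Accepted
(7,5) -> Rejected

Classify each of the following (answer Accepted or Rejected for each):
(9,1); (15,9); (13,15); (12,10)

Rejected, Rejected, Rejected, Accepted

Every 'Accepted' example satisfies: product is even. None of the 'Rejected' examples do.
(9,1): 9·1 = 9, doesn't match → Rejected.
(15,9): 15·9 = 135, doesn't match → Rejected.
(13,15): 13·15 = 195, doesn't match → Rejected.
(12,10): 12·10 = 120, passes → Accepted.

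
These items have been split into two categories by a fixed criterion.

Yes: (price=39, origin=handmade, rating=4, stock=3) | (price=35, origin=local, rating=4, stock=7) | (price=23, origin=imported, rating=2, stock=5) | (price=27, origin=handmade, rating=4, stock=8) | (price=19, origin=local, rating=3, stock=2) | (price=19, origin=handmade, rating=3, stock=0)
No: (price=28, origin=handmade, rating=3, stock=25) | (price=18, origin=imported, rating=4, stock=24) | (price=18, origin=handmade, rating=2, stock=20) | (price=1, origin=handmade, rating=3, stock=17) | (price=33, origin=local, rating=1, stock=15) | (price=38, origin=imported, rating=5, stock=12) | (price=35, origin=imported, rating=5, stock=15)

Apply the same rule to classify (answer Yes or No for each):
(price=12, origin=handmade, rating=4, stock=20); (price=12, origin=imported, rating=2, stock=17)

No, No

The common property of the 'Yes' items is: stock ≤ 8. No 'No' item has it.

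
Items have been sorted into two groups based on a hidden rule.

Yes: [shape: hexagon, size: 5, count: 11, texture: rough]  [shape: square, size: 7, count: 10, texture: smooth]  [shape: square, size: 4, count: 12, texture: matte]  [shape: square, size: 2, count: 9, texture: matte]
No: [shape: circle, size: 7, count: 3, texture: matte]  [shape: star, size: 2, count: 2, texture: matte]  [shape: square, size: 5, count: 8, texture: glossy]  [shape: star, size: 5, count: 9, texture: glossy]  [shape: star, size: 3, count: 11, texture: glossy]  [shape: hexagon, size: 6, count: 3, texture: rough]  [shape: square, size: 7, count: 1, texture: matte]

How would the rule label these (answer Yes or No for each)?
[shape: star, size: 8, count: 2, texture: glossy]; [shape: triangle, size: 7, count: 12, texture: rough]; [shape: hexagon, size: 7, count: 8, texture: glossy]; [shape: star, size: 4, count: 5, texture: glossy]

Rule: shape is not star AND count ≥ 9. This holds for each 'Yes' example and fails for each 'No' one.
[shape: star, size: 8, count: 2, texture: glossy]: shape is star, count = 2, doesn't qualify → No. [shape: triangle, size: 7, count: 12, texture: rough]: shape is triangle, count = 12, qualifies → Yes. [shape: hexagon, size: 7, count: 8, texture: glossy]: shape is hexagon, count = 8, doesn't qualify → No. [shape: star, size: 4, count: 5, texture: glossy]: shape is star, count = 5, doesn't qualify → No.

No, Yes, No, No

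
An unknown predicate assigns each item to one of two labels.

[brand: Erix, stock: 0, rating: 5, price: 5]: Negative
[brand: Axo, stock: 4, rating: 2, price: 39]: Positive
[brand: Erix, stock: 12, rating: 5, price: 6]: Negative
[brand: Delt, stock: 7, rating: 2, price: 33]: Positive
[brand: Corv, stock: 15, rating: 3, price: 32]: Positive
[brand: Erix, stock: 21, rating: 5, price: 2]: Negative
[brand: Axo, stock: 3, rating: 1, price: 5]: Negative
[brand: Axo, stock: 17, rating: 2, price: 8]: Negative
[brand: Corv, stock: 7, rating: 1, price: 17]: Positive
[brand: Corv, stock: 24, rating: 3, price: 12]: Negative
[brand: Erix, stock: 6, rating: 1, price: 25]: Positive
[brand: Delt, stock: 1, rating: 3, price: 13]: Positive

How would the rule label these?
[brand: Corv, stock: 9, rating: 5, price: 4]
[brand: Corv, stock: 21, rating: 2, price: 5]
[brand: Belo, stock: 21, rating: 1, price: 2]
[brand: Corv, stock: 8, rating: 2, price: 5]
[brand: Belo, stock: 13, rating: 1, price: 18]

The pattern is that an item is 'Positive' exactly when: price ≥ 13.
[brand: Corv, stock: 9, rating: 5, price: 4] → price = 4 → Negative.
[brand: Corv, stock: 21, rating: 2, price: 5] → price = 5 → Negative.
[brand: Belo, stock: 21, rating: 1, price: 2] → price = 2 → Negative.
[brand: Corv, stock: 8, rating: 2, price: 5] → price = 5 → Negative.
[brand: Belo, stock: 13, rating: 1, price: 18] → price = 18 → Positive.

Negative, Negative, Negative, Negative, Positive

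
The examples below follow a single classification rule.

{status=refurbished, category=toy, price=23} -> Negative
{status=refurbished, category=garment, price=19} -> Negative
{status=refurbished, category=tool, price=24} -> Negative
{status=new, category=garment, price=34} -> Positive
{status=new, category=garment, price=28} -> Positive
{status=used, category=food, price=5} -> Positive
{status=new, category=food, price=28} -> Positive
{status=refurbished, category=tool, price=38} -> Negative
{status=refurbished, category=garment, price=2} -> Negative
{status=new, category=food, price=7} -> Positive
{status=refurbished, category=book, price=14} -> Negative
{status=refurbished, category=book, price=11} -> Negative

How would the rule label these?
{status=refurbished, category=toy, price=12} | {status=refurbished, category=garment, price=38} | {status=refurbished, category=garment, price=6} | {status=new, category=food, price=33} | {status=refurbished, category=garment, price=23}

Looking at the examples, the only property every 'Positive' case has and every 'Negative' case lacks is: status is not refurbished.
{status=refurbished, category=toy, price=12}: Negative (status is refurbished).
{status=refurbished, category=garment, price=38}: Negative (status is refurbished).
{status=refurbished, category=garment, price=6}: Negative (status is refurbished).
{status=new, category=food, price=33}: Positive (status is new).
{status=refurbished, category=garment, price=23}: Negative (status is refurbished).

Negative, Negative, Negative, Positive, Negative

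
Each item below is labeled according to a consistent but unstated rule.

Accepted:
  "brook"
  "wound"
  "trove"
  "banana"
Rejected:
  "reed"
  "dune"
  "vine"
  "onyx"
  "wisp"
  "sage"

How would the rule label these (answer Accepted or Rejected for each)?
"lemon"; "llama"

A rule that fits every label: length ≥ 5 — true of each 'Accepted' example, false of each 'Rejected' one.

Accepted, Accepted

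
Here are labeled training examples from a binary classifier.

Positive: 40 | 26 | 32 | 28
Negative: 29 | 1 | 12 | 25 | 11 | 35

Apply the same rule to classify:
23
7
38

Negative, Negative, Positive

A rule that fits every label: even AND at least 25 — true of each 'Positive' example, false of each 'Negative' one.
Negative: 23, since 23 is odd, 23 < 25. Negative: 7, since 7 is odd, 7 < 25. Positive: 38, since 38 is even, 38 ≥ 25.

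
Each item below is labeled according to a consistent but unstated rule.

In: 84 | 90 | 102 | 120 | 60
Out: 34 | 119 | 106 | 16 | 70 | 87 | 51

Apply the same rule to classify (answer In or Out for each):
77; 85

Out, Out

'In' ⟺ multiple of 6.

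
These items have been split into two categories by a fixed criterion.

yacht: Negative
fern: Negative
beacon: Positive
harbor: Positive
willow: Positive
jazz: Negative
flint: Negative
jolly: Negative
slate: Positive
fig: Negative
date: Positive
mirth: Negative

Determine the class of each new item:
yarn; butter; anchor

Rule: has ≥ 2 vowels. This holds for each 'Positive' example and fails for each 'Negative' one.
Negative: yarn, since 1 vowel. Positive: butter, since 2 vowels. Positive: anchor, since 2 vowels.

Negative, Positive, Positive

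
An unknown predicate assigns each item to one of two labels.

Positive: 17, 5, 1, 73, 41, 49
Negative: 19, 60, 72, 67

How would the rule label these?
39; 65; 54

One predicate separates the groups cleanly: ≡ 1 (mod 4).

Negative, Positive, Negative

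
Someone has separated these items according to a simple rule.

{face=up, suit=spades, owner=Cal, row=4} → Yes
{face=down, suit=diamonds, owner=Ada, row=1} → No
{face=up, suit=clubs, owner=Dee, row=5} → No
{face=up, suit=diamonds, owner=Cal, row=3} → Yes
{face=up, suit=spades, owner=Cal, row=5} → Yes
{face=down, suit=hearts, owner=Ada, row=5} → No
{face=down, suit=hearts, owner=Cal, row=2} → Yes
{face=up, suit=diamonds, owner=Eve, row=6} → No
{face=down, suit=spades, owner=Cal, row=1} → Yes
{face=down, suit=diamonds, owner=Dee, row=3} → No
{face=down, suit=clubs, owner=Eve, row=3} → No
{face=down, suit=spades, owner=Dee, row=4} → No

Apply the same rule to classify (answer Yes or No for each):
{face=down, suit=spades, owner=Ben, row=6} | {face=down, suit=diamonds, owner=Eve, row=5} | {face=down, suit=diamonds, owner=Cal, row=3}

Comparing the two groups points to one rule — owner is Cal.
{face=down, suit=spades, owner=Ben, row=6} — owner is Ben, hence No.
{face=down, suit=diamonds, owner=Eve, row=5} — owner is Eve, hence No.
{face=down, suit=diamonds, owner=Cal, row=3} — owner is Cal, hence Yes.

No, No, Yes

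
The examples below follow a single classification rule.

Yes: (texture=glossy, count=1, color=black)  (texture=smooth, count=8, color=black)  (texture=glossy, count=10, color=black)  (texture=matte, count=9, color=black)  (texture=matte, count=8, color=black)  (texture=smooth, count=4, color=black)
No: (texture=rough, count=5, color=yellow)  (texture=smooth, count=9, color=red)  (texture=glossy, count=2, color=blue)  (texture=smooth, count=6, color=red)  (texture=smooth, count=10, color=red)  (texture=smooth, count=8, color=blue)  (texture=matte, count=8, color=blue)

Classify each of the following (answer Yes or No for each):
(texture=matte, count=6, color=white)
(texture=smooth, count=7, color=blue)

No, No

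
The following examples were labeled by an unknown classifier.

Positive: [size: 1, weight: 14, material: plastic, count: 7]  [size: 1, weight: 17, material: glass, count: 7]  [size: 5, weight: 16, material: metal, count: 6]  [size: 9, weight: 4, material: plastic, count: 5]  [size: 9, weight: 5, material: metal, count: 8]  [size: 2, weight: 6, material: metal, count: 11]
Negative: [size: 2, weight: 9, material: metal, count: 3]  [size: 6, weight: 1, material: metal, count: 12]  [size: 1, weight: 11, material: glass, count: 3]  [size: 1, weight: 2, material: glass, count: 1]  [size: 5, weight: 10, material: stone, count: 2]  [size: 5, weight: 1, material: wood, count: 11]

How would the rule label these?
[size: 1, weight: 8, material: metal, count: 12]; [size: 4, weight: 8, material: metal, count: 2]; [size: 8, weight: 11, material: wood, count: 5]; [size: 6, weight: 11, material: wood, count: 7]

Positive, Negative, Positive, Positive

All 'Positive' examples share one property — count ≥ 5 AND weight ≥ 2 — and every 'Negative' example lacks it.
Positive: [size: 1, weight: 8, material: metal, count: 12], since count = 12, weight = 8.
Negative: [size: 4, weight: 8, material: metal, count: 2], since count = 2, weight = 8.
Positive: [size: 8, weight: 11, material: wood, count: 5], since count = 5, weight = 11.
Positive: [size: 6, weight: 11, material: wood, count: 7], since count = 7, weight = 11.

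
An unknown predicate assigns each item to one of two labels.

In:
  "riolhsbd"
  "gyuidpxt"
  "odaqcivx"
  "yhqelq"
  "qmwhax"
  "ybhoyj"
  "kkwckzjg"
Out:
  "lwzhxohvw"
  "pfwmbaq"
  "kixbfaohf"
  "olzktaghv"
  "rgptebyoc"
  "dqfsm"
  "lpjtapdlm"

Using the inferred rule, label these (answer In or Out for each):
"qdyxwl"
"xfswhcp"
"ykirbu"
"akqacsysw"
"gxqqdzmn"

In, Out, In, Out, In

A rule that fits every label: even length — true of each 'In' example, false of each 'Out' one.
"qdyxwl": In (length 6). "xfswhcp": Out (length 7). "ykirbu": In (length 6). "akqacsysw": Out (length 9). "gxqqdzmn": In (length 8).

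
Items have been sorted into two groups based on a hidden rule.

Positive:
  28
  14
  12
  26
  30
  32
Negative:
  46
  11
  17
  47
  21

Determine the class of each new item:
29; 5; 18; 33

All 'Positive' examples share one property — even AND at most 32 — and every 'Negative' example lacks it.
29 → 29 is odd, 29 ≤ 32 → Negative. 5 → 5 is odd, 5 ≤ 32 → Negative. 18 → 18 is even, 18 ≤ 32 → Positive. 33 → 33 is odd, 33 > 32 → Negative.

Negative, Negative, Positive, Negative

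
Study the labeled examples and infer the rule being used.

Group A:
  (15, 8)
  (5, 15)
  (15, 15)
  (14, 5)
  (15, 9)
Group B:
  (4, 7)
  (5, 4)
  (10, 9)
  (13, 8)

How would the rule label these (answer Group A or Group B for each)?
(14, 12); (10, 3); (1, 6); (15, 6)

Group A, Group B, Group B, Group A

The simplest hypothesis consistent with all the labels is: max ≥ 14.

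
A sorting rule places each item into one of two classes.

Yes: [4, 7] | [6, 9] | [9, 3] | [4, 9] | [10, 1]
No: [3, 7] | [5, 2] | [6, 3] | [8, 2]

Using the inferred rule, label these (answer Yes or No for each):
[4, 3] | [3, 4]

The rule appears to be: sum ≥ 11.

No, No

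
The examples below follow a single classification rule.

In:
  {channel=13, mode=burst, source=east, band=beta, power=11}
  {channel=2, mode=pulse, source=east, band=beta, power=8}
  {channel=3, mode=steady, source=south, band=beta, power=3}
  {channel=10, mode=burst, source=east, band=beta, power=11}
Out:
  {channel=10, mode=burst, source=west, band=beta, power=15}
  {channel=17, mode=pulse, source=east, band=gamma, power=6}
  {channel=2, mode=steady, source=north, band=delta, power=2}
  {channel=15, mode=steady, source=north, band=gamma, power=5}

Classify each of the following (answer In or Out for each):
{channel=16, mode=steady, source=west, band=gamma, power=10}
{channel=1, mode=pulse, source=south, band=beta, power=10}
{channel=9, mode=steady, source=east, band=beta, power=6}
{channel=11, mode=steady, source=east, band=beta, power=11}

Out, In, In, In

All 'In' examples share one property — band is beta AND power ≤ 11 — and every 'Out' example lacks it.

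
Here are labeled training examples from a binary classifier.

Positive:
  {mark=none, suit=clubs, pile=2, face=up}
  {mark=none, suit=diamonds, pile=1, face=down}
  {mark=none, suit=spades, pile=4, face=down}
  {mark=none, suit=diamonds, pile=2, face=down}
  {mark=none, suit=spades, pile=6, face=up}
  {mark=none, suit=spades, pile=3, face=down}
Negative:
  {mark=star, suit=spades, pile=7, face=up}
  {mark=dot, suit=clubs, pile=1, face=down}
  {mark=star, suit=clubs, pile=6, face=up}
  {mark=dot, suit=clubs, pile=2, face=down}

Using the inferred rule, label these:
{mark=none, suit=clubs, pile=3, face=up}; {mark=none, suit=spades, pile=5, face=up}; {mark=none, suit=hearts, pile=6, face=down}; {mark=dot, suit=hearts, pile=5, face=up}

Positive, Positive, Positive, Negative

Rule: mark is none. This holds for each 'Positive' example and fails for each 'Negative' one.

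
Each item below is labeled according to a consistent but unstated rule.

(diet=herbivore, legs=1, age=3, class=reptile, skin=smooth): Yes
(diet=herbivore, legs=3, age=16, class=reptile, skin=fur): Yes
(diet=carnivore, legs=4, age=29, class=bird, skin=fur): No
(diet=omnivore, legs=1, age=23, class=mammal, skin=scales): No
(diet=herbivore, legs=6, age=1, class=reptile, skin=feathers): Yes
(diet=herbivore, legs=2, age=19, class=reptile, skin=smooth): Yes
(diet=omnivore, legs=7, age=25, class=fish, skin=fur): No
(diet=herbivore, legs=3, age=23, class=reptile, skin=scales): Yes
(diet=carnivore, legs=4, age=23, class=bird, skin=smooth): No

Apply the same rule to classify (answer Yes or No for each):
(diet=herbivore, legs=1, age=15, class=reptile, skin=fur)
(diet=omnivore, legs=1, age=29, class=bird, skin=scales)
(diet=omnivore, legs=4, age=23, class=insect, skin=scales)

The classifier is using: class is reptile.
(diet=herbivore, legs=1, age=15, class=reptile, skin=fur): class is reptile — meets the rule, so Yes.
(diet=omnivore, legs=1, age=29, class=bird, skin=scales): class is bird — does not fit, so No.
(diet=omnivore, legs=4, age=23, class=insect, skin=scales): class is insect — does not fit, so No.

Yes, No, No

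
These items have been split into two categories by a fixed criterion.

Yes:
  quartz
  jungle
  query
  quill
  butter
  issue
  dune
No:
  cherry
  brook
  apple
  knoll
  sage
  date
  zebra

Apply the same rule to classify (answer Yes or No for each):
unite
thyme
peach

Yes, No, No

The simplest hypothesis consistent with all the labels is: contains 'u'.
Yes: unite, since has 'u'.
No: thyme, since no 'u'.
No: peach, since no 'u'.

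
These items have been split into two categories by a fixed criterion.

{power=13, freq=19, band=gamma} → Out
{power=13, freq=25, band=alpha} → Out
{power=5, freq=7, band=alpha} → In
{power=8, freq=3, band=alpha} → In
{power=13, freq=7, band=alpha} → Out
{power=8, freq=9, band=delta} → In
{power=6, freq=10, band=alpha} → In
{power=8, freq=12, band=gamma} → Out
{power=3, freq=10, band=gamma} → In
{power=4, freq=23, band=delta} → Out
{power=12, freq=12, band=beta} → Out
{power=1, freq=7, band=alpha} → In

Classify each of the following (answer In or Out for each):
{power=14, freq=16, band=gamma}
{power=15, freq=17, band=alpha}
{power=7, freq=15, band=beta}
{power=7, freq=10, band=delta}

The rule appears to be: freq ≤ 10 AND power ≤ 8.
{power=14, freq=16, band=gamma} → freq = 16, power = 14 → Out.
{power=15, freq=17, band=alpha} → freq = 17, power = 15 → Out.
{power=7, freq=15, band=beta} → freq = 15, power = 7 → Out.
{power=7, freq=10, band=delta} → freq = 10, power = 7 → In.

Out, Out, Out, In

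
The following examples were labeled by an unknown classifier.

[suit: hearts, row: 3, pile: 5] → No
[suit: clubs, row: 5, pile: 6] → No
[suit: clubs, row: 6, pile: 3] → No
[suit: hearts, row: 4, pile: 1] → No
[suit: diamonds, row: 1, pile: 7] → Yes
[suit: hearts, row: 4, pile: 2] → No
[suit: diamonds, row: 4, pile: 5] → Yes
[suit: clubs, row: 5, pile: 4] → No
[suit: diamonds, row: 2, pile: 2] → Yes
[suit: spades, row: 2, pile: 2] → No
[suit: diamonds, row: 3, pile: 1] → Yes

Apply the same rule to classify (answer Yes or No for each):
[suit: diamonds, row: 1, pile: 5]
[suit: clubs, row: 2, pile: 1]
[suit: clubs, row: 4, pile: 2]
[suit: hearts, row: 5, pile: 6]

Yes, No, No, No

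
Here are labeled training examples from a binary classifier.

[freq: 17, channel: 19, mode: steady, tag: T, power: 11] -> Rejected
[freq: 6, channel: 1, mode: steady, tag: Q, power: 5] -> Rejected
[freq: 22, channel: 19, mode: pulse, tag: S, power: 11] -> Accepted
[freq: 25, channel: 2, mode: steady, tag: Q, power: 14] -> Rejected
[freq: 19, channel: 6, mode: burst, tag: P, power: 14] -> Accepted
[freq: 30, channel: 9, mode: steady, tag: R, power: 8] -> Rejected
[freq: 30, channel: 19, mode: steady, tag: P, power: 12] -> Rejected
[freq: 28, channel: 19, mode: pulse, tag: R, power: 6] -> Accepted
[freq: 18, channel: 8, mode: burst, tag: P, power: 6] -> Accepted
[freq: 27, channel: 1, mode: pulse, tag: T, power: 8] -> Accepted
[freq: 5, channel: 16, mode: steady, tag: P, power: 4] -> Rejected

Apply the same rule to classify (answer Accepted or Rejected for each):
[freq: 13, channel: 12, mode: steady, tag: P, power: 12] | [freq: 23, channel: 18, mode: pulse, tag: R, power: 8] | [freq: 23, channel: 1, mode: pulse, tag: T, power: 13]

Rejected, Accepted, Accepted

The simplest hypothesis consistent with all the labels is: mode is not steady.
[freq: 13, channel: 12, mode: steady, tag: P, power: 12]: Rejected (mode is steady). [freq: 23, channel: 18, mode: pulse, tag: R, power: 8]: Accepted (mode is pulse). [freq: 23, channel: 1, mode: pulse, tag: T, power: 13]: Accepted (mode is pulse).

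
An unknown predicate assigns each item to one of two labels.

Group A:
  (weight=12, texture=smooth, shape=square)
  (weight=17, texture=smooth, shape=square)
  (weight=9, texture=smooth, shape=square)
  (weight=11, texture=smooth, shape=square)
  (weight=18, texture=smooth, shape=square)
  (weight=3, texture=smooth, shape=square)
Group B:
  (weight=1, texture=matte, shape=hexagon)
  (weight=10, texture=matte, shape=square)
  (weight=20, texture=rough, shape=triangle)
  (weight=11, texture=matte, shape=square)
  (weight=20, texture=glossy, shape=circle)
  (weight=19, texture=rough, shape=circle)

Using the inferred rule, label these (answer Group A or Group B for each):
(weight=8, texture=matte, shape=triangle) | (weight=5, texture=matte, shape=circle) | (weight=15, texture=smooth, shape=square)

Group B, Group B, Group A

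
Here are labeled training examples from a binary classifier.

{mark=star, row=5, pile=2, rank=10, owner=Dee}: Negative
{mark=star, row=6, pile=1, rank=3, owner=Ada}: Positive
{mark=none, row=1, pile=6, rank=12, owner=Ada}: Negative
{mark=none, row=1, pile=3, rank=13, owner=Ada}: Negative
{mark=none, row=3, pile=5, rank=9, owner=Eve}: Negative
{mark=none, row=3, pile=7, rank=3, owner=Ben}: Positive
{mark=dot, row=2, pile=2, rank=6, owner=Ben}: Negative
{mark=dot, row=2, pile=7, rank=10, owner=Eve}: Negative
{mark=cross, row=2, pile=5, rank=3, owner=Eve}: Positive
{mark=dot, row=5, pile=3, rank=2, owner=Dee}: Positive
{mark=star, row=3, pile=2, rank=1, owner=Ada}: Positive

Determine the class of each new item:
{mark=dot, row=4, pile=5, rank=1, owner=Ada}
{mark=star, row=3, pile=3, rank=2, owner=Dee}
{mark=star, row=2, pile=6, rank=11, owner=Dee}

A rule that fits every label: rank ≤ 3 — true of each 'Positive' example, false of each 'Negative' one.
{mark=dot, row=4, pile=5, rank=1, owner=Ada} → rank = 1 → Positive.
{mark=star, row=3, pile=3, rank=2, owner=Dee} → rank = 2 → Positive.
{mark=star, row=2, pile=6, rank=11, owner=Dee} → rank = 11 → Negative.

Positive, Positive, Negative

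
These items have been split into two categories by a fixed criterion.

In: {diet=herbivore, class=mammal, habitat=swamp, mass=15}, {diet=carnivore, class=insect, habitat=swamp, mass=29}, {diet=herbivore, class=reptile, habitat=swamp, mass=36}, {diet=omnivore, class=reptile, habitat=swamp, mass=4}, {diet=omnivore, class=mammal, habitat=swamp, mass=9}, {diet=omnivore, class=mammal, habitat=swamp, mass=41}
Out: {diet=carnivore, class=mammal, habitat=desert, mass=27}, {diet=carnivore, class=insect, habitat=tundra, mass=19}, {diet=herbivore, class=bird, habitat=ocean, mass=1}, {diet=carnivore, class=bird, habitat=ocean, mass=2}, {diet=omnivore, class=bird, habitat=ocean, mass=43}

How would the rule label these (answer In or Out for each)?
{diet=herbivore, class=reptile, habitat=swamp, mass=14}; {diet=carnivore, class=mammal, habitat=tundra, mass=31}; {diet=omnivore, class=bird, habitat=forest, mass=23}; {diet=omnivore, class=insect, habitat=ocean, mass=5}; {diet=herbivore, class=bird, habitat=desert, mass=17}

In, Out, Out, Out, Out

Every 'In' example satisfies: habitat is swamp. None of the 'Out' examples do.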